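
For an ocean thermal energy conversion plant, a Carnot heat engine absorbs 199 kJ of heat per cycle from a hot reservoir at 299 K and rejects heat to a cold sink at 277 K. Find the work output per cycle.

Since the cycle is reversible, η = 1 − T_C/T_H = 1 − 277.00/299.00 = 0.0736.
W = η·Q_H = 0.0736 × 199 = 14.6 kJ.

W ≈ 14.6 kJ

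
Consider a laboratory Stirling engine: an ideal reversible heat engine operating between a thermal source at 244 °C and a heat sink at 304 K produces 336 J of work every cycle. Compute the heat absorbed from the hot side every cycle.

Q_H ≈ 815 J

T_H = 244 °C → 244 + 273.15 = 517.15 K.
The Carnot efficiency is η = 1 − T_C/T_H = 1 − 304.00/517.15 = 0.4122.
Q_H = W/η = 336/0.4122 = 815 J.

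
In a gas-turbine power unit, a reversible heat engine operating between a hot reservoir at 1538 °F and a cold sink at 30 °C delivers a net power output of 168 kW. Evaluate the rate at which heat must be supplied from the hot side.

T_H = 1538 °F → (1538 − 32) × 5/9 = 836.67 °C = 1109.82 K.
T_C = 30 °C → 30 + 273.15 = 303.15 K.
Since the cycle is reversible, η = 1 − T_C/T_H = 1 − 303.15/1109.82 = 0.7268.
Q_H = W/η = 168/0.7268 = 231.1 kW.

Q̇_H ≈ 231.1 kW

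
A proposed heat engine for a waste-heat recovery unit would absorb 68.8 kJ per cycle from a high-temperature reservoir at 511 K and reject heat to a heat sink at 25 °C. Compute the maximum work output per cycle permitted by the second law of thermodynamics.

T_C = 25 °C → 25 + 273.15 = 298.15 K.
By the Carnot theorem, η_max = 1 − T_C/T_H = 1 − 298.15/511.00 = 0.4165.
W_max = η_max · Q_H = 0.4165 × 68.8 = 28.7 kJ.

W_max ≈ 28.7 kJ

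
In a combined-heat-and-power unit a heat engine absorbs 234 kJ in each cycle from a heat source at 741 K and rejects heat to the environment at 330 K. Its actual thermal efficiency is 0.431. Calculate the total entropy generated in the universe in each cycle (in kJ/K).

ΔS_univ ≈ 0.0877 kJ/K

W = η·Q_H = 0.431 × 234 = 100.9 kJ, so Q_C = Q_H − W = 133.1 kJ.
Entropy balance on the reservoirs: −Q_H/T_H = -0.3158 kJ/K, +Q_C/T_C = 0.4035 kJ/K.
ΔS_univ = −Q_H/T_H + Q_C/T_C = 0.0877 kJ/K (> 0, since η = 0.431 < η_Carnot = 0.555).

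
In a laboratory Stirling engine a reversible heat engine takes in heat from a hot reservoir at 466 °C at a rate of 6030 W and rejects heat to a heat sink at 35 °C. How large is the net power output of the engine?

Ẇ ≈ 3520 W

T_H = 466 °C → 466 + 273.15 = 739.15 K.
T_C = 35 °C → 35 + 273.15 = 308.15 K.
The Carnot efficiency is η = 1 − T_C/T_H = 1 − 308.15/739.15 = 0.5831.
W = η·Q_H = 0.5831 × 6030 = 3520 W.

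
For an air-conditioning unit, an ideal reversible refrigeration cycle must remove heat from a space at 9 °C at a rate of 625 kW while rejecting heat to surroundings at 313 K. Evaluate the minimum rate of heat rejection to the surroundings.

Q̇_H ≈ 693 kW

T_C = 9 °C → 9 + 273.15 = 282.15 K.
For a reversible cycle Q_H/Q_C = T_H/T_C, so Q_H = Q_C·T_H/T_C = 625 × 313.00/282.15 = 693 kW.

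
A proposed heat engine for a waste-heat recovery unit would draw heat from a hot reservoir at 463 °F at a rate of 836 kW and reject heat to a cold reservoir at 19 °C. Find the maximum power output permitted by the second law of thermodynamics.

Ẇ_max ≈ 360 kW

T_H = 463 °F → (463 − 32) × 5/9 = 239.44 °C = 512.59 K.
T_C = 19 °C → 19 + 273.15 = 292.15 K.
The upper bound on efficiency is η_max = 1 − T_C/T_H = 1 − 292.15/512.59 = 0.4301.
W_max = η_max · Q_H = 0.4301 × 836 = 360 kW.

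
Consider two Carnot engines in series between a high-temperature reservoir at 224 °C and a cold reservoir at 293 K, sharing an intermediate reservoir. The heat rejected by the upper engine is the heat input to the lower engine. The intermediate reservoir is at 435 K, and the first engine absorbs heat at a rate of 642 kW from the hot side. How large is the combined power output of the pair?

Ẇ_total ≈ 263.6 kW

T_H = 224 °C → 224 + 273.15 = 497.15 K.
Two reversible stages in series are equivalent to a single Carnot engine between T_H and T_C, so η_total = 1 − T_C/T_H = 1 − 293.00/497.15 = 0.4106.
W_total = η_total · Q_H = 0.4106 × 642 = 263.6 kW.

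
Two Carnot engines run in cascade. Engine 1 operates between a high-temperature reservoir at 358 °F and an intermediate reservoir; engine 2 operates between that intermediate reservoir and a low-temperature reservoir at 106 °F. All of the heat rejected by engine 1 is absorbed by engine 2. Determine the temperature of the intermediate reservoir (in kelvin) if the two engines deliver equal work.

T_H = 358 °F → (358 − 32) × 5/9 = 181.11 °C = 454.26 K.
T_C = 106 °F → (106 − 32) × 5/9 = 41.11 °C = 314.26 K.
For reversible stages Q_m = Q_H·(T_m/T_H). Setting W₁ = Q_H(1 − T_m/T_H) equal to W₂ = Q_m(1 − T_C/T_m) = Q_H·(T_m − T_C)/T_H gives T_H − T_m = T_m − T_C, so T_m = (T_H + T_C)/2 = (454.26 + 314.26)/2 = 384 K.

T_m ≈ 384 K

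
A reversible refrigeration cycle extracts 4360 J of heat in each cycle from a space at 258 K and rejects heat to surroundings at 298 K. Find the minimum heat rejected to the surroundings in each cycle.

For a reversible cycle Q_H/Q_C = T_H/T_C, so Q_H = Q_C·T_H/T_C = 4360 × 298.00/258.00 = 5040 J.

Q_H ≈ 5040 J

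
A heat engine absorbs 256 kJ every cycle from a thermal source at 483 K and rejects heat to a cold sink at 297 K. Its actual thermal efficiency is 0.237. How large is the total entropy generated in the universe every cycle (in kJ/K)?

ΔS_univ ≈ 0.128 kJ/K

W = η·Q_H = 0.237 × 256 = 60.67 kJ, so Q_C = Q_H − W = 195.3 kJ.
Reservoir entropy changes: ΔS_H = −Q_H/T_H = −256/483.00 = -0.5300 kJ/K and ΔS_C = +Q_C/T_C = 195.3/297.00 = 0.6577 kJ/K.
ΔS_univ = −Q_H/T_H + Q_C/T_C = 0.128 kJ/K (> 0, since η = 0.237 < η_Carnot = 0.385).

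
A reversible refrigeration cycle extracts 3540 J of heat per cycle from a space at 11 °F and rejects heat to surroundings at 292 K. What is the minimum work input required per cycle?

W_in ≈ 413 J

T_C = 11 °F → (11 − 32) × 5/9 = -11.67 °C = 261.48 K.
COP_R = T_C/(T_H − T_C) = 261.48/30.52 = 8.5685.
W = Q_C/COP_R = 3540/8.5685 = 413 J.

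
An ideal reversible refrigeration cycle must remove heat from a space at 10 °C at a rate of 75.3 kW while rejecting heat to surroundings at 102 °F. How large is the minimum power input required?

T_H = 102 °F → (102 − 32) × 5/9 = 38.89 °C = 312.04 K.
T_C = 10 °C → 10 + 273.15 = 283.15 K.
Carnot COP: COP_R = T_C/(T_H − T_C) = 283.15/28.89 = 9.8013.
W = Q_C/COP_R = 75.3/9.8013 = 7.683 kW.

Ẇ_in ≈ 7.683 kW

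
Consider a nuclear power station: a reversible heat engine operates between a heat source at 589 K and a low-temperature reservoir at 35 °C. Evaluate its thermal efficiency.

T_C = 35 °C → 35 + 273.15 = 308.15 K.
The Carnot efficiency is η = 1 − T_C/T_H = 1 − 308.15/589.00 = 0.477.

η ≈ 0.477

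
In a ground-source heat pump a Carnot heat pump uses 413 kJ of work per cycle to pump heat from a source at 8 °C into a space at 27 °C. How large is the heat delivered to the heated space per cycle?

Q_H ≈ 6520 kJ

T_H = 27 °C → 27 + 273.15 = 300.15 K.
T_C = 8 °C → 8 + 273.15 = 281.15 K.
Reversible heating COP: COP_HP = T_H/(T_H − T_C) = 300.15/19.00 = 15.7974.
Q_H = COP_HP · W = 15.7974 × 413 = 6520 kJ.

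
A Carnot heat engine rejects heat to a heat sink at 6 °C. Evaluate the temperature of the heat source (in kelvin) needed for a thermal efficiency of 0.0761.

T_H ≈ 302 K

T_C = 6 °C → 6 + 273.15 = 279.15 K.
From η = 1 − T_C/T_H, solving for T_H gives T_H = T_C/(1 − η) = 279.15/(1 − 0.0761) = 302 K.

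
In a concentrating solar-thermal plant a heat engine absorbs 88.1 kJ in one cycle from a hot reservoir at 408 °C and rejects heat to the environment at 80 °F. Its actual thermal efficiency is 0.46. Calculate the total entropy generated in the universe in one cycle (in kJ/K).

T_H = 408 °C → 408 + 273.15 = 681.15 K.
T_C = 80 °F → (80 − 32) × 5/9 = 26.67 °C = 299.82 K.
W = η·Q_H = 0.46 × 88.1 = 40.53 kJ, so Q_C = Q_H − W = 47.57 kJ.
Reservoir entropy changes: ΔS_H = −Q_H/T_H = −88.1/681.15 = -0.1293 kJ/K and ΔS_C = +Q_C/T_C = 47.57/299.82 = 0.1587 kJ/K.
ΔS_univ = −Q_H/T_H + Q_C/T_C = 0.02934 kJ/K (> 0, since η = 0.46 < η_Carnot = 0.560).

ΔS_univ ≈ 0.02934 kJ/K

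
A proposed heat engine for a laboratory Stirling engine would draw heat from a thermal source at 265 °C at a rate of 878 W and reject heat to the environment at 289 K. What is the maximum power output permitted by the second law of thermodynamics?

Ẇ_max ≈ 406.5 W

T_H = 265 °C → 265 + 273.15 = 538.15 K.
The upper bound on efficiency is η_max = 1 − T_C/T_H = 1 − 289.00/538.15 = 0.4630.
W_max = η_max · Q_H = 0.4630 × 878 = 406.5 W.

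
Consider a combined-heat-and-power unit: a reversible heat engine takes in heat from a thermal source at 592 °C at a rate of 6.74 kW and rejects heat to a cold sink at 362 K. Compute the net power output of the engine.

T_H = 592 °C → 592 + 273.15 = 865.15 K.
Since the cycle is reversible, η = 1 − T_C/T_H = 1 − 362.00/865.15 = 0.5816.
W = η·Q_H = 0.5816 × 6.74 = 3.92 kW.

Ẇ ≈ 3.92 kW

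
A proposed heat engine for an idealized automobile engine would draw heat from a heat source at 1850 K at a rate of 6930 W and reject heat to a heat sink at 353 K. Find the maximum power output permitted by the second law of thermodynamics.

Ẇ_max ≈ 5610 W

The second-law ceiling is the Carnot efficiency, η_max = 1 − T_C/T_H = 1 − 353.00/1850.00 = 0.8092.
W_max = η_max · Q_H = 0.8092 × 6930 = 5610 W.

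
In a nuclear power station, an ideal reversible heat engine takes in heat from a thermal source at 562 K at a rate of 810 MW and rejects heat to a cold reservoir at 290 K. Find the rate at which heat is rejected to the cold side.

η_rev = 1 − T_C/T_H = 1 − 290.00/562.00 = 0.4840.
For a reversible cycle Q_C/Q_H = T_C/T_H, so Q_C = 810 × 290.00/562.00 = 418.0 MW.

Q̇_C ≈ 418.0 MW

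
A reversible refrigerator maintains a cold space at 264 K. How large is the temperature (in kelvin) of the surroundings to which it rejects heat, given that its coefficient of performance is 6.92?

T_H ≈ 302 K

COP_R = T_C/(T_H − T_C) ⇒ T_H = T_C·(1 + 1/COP_R) = 264.00 × (1 + 1/6.92) = 302 K.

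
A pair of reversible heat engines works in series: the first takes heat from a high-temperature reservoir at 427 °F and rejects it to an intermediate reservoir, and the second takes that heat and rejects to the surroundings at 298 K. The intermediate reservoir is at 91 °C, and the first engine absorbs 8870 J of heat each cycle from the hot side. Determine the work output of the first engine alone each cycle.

W₁ ≈ 2310 J

T_H = 427 °F → (427 − 32) × 5/9 = 219.44 °C = 492.59 K.
T_m = 91 °C → 91 + 273.15 = 364.15 K.
First-stage efficiency η₁ = 1 − T_m/T_H = 1 − 364.15/492.59 = 0.2608.
W₁ = η₁·Q_H = 0.2608 × 8870 = 2310 J.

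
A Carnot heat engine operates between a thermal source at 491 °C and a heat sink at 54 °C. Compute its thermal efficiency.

T_H = 491 °C → 491 + 273.15 = 764.15 K.
T_C = 54 °C → 54 + 273.15 = 327.15 K.
The Carnot efficiency is η = 1 − T_C/T_H = 1 − 327.15/764.15 = 0.572.

η ≈ 0.572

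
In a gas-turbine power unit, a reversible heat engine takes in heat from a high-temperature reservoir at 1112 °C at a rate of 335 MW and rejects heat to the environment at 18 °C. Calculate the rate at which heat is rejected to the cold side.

Q̇_C ≈ 70.4 MW

T_H = 1112 °C → 1112 + 273.15 = 1385.15 K.
T_C = 18 °C → 18 + 273.15 = 291.15 K.
Carnot efficiency: η = 1 − T_C/T_H = 1 − 291.15/1385.15 = 0.7898.
For a reversible cycle Q_C/Q_H = T_C/T_H, so Q_C = 335 × 291.15/1385.15 = 70.4 MW.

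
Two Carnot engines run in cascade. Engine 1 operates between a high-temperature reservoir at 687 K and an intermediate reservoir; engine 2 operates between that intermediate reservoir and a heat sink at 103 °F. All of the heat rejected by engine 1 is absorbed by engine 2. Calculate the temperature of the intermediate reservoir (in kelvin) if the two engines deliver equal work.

T_C = 103 °F → (103 − 32) × 5/9 = 39.44 °C = 312.59 K.
For reversible stages Q_m = Q_H·(T_m/T_H). Setting W₁ = Q_H(1 − T_m/T_H) equal to W₂ = Q_m(1 − T_C/T_m) = Q_H·(T_m − T_C)/T_H gives T_H − T_m = T_m − T_C, so T_m = (T_H + T_C)/2 = (687.00 + 312.59)/2 = 500 K.

T_m ≈ 500 K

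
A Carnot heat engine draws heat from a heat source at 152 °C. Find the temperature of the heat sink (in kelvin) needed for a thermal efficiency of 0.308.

T_H = 152 °C → 152 + 273.15 = 425.15 K.
From η = 1 − T_C/T_H, T_C = T_H·(1 − η) = 425.15 × (1 − 0.308) = 294.2 K.

T_C ≈ 294.2 K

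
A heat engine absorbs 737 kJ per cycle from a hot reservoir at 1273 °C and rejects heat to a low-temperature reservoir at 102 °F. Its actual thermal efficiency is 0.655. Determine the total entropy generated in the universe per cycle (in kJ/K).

T_H = 1273 °C → 1273 + 273.15 = 1546.15 K.
T_C = 102 °F → (102 − 32) × 5/9 = 38.89 °C = 312.04 K.
W = η·Q_H = 0.655 × 737 = 482.7 kJ, so Q_C = Q_H − W = 254.3 kJ.
Reservoir entropy changes: ΔS_H = −Q_H/T_H = −737/1546.15 = -0.4767 kJ/K and ΔS_C = +Q_C/T_C = 254.3/312.04 = 0.8149 kJ/K.
ΔS_univ = −Q_H/T_H + Q_C/T_C = 0.338 kJ/K (> 0, since η = 0.655 < η_Carnot = 0.798).

ΔS_univ ≈ 0.338 kJ/K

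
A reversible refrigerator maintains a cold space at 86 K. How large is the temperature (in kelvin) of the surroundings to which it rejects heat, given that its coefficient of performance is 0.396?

T_H ≈ 303 K

COP_R = T_C/(T_H − T_C) ⇒ T_H = T_C·(1 + 1/COP_R) = 86.00 × (1 + 1/0.396) = 303 K.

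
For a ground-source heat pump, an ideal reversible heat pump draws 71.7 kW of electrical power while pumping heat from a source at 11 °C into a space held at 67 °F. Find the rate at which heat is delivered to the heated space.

T_H = 67 °F → (67 − 32) × 5/9 = 19.44 °C = 292.59 K.
T_C = 11 °C → 11 + 273.15 = 284.15 K.
For a reversible heat pump, COP_HP = T_H/(T_H − T_C) = 292.59/8.44 = 34.6493.
Q_H = COP_HP · W = 34.6493 × 71.7 = 2480 kW.

Q̇_H ≈ 2480 kW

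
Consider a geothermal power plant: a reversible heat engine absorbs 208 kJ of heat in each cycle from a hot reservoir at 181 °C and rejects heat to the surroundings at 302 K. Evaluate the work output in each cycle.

T_H = 181 °C → 181 + 273.15 = 454.15 K.
The Carnot efficiency is η = 1 − T_C/T_H = 1 − 302.00/454.15 = 0.3350.
W = η·Q_H = 0.3350 × 208 = 69.7 kJ.

W ≈ 69.7 kJ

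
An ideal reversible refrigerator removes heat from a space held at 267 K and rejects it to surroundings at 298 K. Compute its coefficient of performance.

Carnot COP: COP_R = T_C/(T_H − T_C) = 267.00/(298.00 − 267.00) = 8.61.

COP_R ≈ 8.61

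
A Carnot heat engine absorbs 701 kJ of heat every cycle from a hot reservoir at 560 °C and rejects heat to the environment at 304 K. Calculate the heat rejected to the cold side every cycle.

T_H = 560 °C → 560 + 273.15 = 833.15 K.
For a reversible engine, η = 1 − T_C/T_H = 1 − 304.00/833.15 = 0.6351.
For a reversible cycle Q_C/Q_H = T_C/T_H, so Q_C = 701 × 304.00/833.15 = 256 kJ.

Q_C ≈ 256 kJ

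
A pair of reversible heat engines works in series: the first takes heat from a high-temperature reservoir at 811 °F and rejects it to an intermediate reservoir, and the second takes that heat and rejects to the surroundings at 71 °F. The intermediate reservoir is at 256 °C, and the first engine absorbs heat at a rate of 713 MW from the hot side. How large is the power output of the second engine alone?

Ẇ₂ ≈ 237 MW

T_H = 811 °F → (811 − 32) × 5/9 = 432.78 °C = 705.93 K.
T_C = 71 °F → (71 − 32) × 5/9 = 21.67 °C = 294.82 K.
T_m = 256 °C → 256 + 273.15 = 529.15 K.
Heat entering the second stage: Q_m = Q_H·(T_m/T_H) = 713 × 529.15/705.93 = 534 MW.
Second-stage efficiency η₂ = 1 − T_C/T_m = 1 − 294.82/529.15 = 0.4428, so W₂ = η₂·Q_m = 237 MW.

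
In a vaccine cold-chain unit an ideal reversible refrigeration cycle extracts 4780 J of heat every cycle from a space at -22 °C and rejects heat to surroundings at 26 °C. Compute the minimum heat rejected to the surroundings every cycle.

Q_H ≈ 5690 J

T_H = 26 °C → 26 + 273.15 = 299.15 K.
T_C = -22 °C → -22 + 273.15 = 251.15 K.
For a reversible cycle Q_H/Q_C = T_H/T_C, so Q_H = Q_C·T_H/T_C = 4780 × 299.15/251.15 = 5690 J.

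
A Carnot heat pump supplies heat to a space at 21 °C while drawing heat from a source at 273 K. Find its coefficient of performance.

T_H = 21 °C → 21 + 273.15 = 294.15 K.
The Carnot heat-pump COP is COP_HP = T_H/(T_H − T_C) = 294.15/(294.15 − 273.00) = 13.91.

COP_HP ≈ 13.91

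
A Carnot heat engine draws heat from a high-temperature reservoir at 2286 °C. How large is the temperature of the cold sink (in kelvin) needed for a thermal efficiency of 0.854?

T_H = 2286 °C → 2286 + 273.15 = 2559.15 K.
From η = 1 − T_C/T_H, T_C = T_H·(1 − η) = 2559.15 × (1 − 0.854) = 374 K.

T_C ≈ 374 K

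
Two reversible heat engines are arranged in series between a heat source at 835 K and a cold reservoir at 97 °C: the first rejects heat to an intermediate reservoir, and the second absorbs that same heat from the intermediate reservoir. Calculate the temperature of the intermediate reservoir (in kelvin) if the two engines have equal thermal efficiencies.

T_m ≈ 555.9 K

T_C = 97 °C → 97 + 273.15 = 370.15 K.
Equal efficiencies require 1 − T_m/T_H = 1 − T_C/T_m, i.e. T_m/T_H = T_C/T_m, so T_m = √(T_H·T_C) = √(835.00 × 370.15) = 555.9 K.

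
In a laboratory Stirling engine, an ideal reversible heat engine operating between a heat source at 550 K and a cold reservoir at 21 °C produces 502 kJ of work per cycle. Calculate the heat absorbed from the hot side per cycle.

T_C = 21 °C → 21 + 273.15 = 294.15 K.
For a reversible engine, η = 1 − T_C/T_H = 1 − 294.15/550.00 = 0.4652.
Q_H = W/η = 502/0.4652 = 1079 kJ.

Q_H ≈ 1079 kJ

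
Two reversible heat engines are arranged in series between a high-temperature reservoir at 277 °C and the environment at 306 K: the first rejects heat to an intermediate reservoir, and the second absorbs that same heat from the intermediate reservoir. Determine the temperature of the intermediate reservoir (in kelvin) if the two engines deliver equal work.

T_m ≈ 428 K

T_H = 277 °C → 277 + 273.15 = 550.15 K.
For reversible stages Q_m = Q_H·(T_m/T_H). Setting W₁ = Q_H(1 − T_m/T_H) equal to W₂ = Q_m(1 − T_C/T_m) = Q_H·(T_m − T_C)/T_H gives T_H − T_m = T_m − T_C, so T_m = (T_H + T_C)/2 = (550.15 + 306.00)/2 = 428 K.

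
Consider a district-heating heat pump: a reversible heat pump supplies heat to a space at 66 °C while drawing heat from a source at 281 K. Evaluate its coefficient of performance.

T_H = 66 °C → 66 + 273.15 = 339.15 K.
Reversible heating COP: COP_HP = T_H/(T_H − T_C) = 339.15/(339.15 − 281.00) = 5.83.

COP_HP ≈ 5.83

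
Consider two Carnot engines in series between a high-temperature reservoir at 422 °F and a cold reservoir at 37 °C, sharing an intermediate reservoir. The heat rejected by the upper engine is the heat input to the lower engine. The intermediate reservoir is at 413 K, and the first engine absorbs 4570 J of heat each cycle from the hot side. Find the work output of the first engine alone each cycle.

W₁ ≈ 716.7 J

T_H = 422 °F → (422 − 32) × 5/9 = 216.67 °C = 489.82 K.
T_C = 37 °C → 37 + 273.15 = 310.15 K.
First-stage efficiency η₁ = 1 − T_m/T_H = 1 − 413.00/489.82 = 0.1568.
W₁ = η₁·Q_H = 0.1568 × 4570 = 716.7 J.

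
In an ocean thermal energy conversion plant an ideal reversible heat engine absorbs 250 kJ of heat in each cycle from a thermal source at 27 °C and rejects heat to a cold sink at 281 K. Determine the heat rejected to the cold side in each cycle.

Q_C ≈ 234.0 kJ

T_H = 27 °C → 27 + 273.15 = 300.15 K.
Carnot efficiency: η = 1 − T_C/T_H = 1 − 281.00/300.15 = 0.0638.
For a reversible cycle Q_C/Q_H = T_C/T_H, so Q_C = 250 × 281.00/300.15 = 234.0 kJ.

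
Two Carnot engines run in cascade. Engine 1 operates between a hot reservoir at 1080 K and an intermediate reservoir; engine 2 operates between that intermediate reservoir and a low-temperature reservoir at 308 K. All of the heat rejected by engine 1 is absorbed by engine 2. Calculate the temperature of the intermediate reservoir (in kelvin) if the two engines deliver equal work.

For reversible stages Q_m = Q_H·(T_m/T_H). Setting W₁ = Q_H(1 − T_m/T_H) equal to W₂ = Q_m(1 − T_C/T_m) = Q_H·(T_m − T_C)/T_H gives T_H − T_m = T_m − T_C, so T_m = (T_H + T_C)/2 = (1080.00 + 308.00)/2 = 694.0 K.

T_m ≈ 694.0 K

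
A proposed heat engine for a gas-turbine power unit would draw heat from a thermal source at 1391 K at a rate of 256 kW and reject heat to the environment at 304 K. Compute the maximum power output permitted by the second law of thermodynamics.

Ẇ_max ≈ 200 kW

The upper bound on efficiency is η_max = 1 − T_C/T_H = 1 − 304.00/1391.00 = 0.7815.
W_max = η_max · Q_H = 0.7815 × 256 = 200 kW.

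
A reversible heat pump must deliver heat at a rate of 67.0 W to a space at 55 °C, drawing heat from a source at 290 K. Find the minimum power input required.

T_H = 55 °C → 55 + 273.15 = 328.15 K.
The Carnot heat-pump COP is COP_HP = T_H/(T_H − T_C) = 328.15/38.15 = 8.6016.
W = Q_H/COP_HP = 67.0/8.6016 = 7.79 W.

Ẇ_in ≈ 7.79 W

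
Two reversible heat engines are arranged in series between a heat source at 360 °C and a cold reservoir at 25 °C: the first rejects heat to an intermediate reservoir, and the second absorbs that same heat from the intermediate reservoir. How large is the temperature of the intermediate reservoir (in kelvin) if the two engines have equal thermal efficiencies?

T_m ≈ 434.5 K

T_H = 360 °C → 360 + 273.15 = 633.15 K.
T_C = 25 °C → 25 + 273.15 = 298.15 K.
Equal efficiencies require 1 − T_m/T_H = 1 − T_C/T_m, i.e. T_m/T_H = T_C/T_m, so T_m = √(T_H·T_C) = √(633.15 × 298.15) = 434.5 K.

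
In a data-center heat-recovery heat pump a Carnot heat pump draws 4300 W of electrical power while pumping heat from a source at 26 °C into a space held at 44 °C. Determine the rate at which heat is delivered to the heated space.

Q̇_H ≈ 75800 W

T_H = 44 °C → 44 + 273.15 = 317.15 K.
T_C = 26 °C → 26 + 273.15 = 299.15 K.
Reversible heating COP: COP_HP = T_H/(T_H − T_C) = 317.15/18.00 = 17.6194.
Q_H = COP_HP · W = 17.6194 × 4300 = 75800 W.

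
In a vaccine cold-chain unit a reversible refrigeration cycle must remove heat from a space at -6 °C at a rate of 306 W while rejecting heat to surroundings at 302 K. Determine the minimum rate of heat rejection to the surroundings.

Q̇_H ≈ 346 W

T_C = -6 °C → -6 + 273.15 = 267.15 K.
For a reversible cycle Q_H/Q_C = T_H/T_C, so Q_H = Q_C·T_H/T_C = 306 × 302.00/267.15 = 346 W.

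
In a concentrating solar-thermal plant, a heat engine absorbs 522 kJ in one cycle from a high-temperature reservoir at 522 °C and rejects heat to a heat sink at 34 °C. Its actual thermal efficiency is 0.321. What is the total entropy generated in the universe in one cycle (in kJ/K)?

ΔS_univ ≈ 0.4975 kJ/K

T_H = 522 °C → 522 + 273.15 = 795.15 K.
T_C = 34 °C → 34 + 273.15 = 307.15 K.
W = η·Q_H = 0.321 × 522 = 167.6 kJ, so Q_C = Q_H − W = 354.4 kJ.
Entropy balance on the reservoirs: −Q_H/T_H = -0.6565 kJ/K, +Q_C/T_C = 1.154 kJ/K.
ΔS_univ = −Q_H/T_H + Q_C/T_C = 0.4975 kJ/K (> 0, since η = 0.321 < η_Carnot = 0.614).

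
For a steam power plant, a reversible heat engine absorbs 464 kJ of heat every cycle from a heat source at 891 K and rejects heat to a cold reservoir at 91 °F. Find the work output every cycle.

T_C = 91 °F → (91 − 32) × 5/9 = 32.78 °C = 305.93 K.
The Carnot efficiency is η = 1 − T_C/T_H = 1 − 305.93/891.00 = 0.6566.
W = η·Q_H = 0.6566 × 464 = 304.7 kJ.

W ≈ 304.7 kJ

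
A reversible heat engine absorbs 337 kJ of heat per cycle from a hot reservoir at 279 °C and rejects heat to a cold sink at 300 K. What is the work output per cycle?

W ≈ 154 kJ

T_H = 279 °C → 279 + 273.15 = 552.15 K.
For a reversible engine, η = 1 − T_C/T_H = 1 − 300.00/552.15 = 0.4567.
W = η·Q_H = 0.4567 × 337 = 154 kJ.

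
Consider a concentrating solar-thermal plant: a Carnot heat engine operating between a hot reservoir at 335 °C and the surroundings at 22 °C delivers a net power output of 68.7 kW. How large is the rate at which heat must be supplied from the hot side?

T_H = 335 °C → 335 + 273.15 = 608.15 K.
T_C = 22 °C → 22 + 273.15 = 295.15 K.
The Carnot efficiency is η = 1 − T_C/T_H = 1 − 295.15/608.15 = 0.5147.
Q_H = W/η = 68.7/0.5147 = 133 kW.

Q̇_H ≈ 133 kW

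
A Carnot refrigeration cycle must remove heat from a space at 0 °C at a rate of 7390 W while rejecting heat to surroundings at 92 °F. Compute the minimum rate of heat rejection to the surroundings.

Q̇_H ≈ 8292 W

T_H = 92 °F → (92 − 32) × 5/9 = 33.33 °C = 306.48 K.
T_C = 0 °C → 0 + 273.15 = 273.15 K.
For a reversible cycle Q_H/Q_C = T_H/T_C, so Q_H = Q_C·T_H/T_C = 7390 × 306.48/273.15 = 8292 W.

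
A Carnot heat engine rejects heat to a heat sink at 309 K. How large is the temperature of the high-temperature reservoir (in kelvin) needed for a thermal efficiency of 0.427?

T_H ≈ 539.3 K

From η = 1 − T_C/T_H, solving for T_H gives T_H = T_C/(1 − η) = 309.00/(1 − 0.427) = 539.3 K.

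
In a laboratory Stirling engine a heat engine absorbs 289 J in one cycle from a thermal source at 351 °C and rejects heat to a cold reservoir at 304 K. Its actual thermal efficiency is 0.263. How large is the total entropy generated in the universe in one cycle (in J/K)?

T_H = 351 °C → 351 + 273.15 = 624.15 K.
W = η·Q_H = 0.263 × 289 = 76.01 J, so Q_C = Q_H − W = 213.0 J.
The hot reservoir loses entropy Q_H/T_H = 289/624.15 = 0.4630 J/K; the cold reservoir gains Q_C/T_C = 213.0/304.00 = 0.7006 J/K.
ΔS_univ = −Q_H/T_H + Q_C/T_C = 0.238 J/K (> 0, since η = 0.263 < η_Carnot = 0.513).

ΔS_univ ≈ 0.238 J/K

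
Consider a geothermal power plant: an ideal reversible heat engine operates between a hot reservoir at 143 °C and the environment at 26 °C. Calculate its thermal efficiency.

T_H = 143 °C → 143 + 273.15 = 416.15 K.
T_C = 26 °C → 26 + 273.15 = 299.15 K.
η_rev = 1 − T_C/T_H = 1 − 299.15/416.15 = 0.281.

η ≈ 0.281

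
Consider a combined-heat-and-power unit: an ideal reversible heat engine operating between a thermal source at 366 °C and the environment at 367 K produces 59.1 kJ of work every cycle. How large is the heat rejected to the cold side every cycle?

T_H = 366 °C → 366 + 273.15 = 639.15 K.
Since the cycle is reversible, η = 1 − T_C/T_H = 1 − 367.00/639.15 = 0.4258.
Since Q_C/Q_H = T_C/T_H and Q_H = W/η, Q_C = W·T_C/(T_H − T_C) = 59.1 × 367.00/272.15 = 79.7 kJ.

Q_C ≈ 79.7 kJ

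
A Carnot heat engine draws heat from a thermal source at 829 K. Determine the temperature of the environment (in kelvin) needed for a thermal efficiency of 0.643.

T_C ≈ 296 K

From η = 1 − T_C/T_H, T_C = T_H·(1 − η) = 829.00 × (1 − 0.643) = 296 K.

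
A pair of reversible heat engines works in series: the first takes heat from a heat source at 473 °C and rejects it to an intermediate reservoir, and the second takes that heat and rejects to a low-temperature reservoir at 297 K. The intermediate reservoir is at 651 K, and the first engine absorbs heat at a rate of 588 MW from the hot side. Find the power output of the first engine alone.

T_H = 473 °C → 473 + 273.15 = 746.15 K.
First-stage efficiency η₁ = 1 − T_m/T_H = 1 − 651.00/746.15 = 0.1275.
W₁ = η₁·Q_H = 0.1275 × 588 = 74.98 MW.

Ẇ₁ ≈ 74.98 MW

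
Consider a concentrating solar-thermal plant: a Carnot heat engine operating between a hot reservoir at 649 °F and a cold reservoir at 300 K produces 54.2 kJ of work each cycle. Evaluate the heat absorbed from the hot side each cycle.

T_H = 649 °F → (649 − 32) × 5/9 = 342.78 °C = 615.93 K.
η_rev = 1 − T_C/T_H = 1 − 300.00/615.93 = 0.5129.
Q_H = W/η = 54.2/0.5129 = 106 kJ.

Q_H ≈ 106 kJ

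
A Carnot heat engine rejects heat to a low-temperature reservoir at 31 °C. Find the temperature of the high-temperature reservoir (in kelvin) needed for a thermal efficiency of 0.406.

T_C = 31 °C → 31 + 273.15 = 304.15 K.
From η = 1 − T_C/T_H, solving for T_H gives T_H = T_C/(1 − η) = 304.15/(1 − 0.406) = 512 K.

T_H ≈ 512 K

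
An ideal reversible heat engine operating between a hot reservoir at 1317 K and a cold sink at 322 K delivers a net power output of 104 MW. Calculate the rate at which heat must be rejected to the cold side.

Q̇_C ≈ 33.7 MW

Since the cycle is reversible, η = 1 − T_C/T_H = 1 − 322.00/1317.00 = 0.7555.
Since Q_C/Q_H = T_C/T_H and Q_H = W/η, Q_C = W·T_C/(T_H − T_C) = 104 × 322.00/995.00 = 33.7 MW.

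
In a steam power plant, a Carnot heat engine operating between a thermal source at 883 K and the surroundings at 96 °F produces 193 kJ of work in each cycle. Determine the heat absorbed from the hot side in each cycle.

T_C = 96 °F → (96 − 32) × 5/9 = 35.56 °C = 308.71 K.
For a reversible engine, η = 1 − T_C/T_H = 1 − 308.71/883.00 = 0.6504.
Q_H = W/η = 193/0.6504 = 297 kJ.

Q_H ≈ 297 kJ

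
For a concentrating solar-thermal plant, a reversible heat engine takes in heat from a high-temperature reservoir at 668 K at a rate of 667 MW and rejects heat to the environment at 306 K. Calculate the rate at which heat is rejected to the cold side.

η_rev = 1 − T_C/T_H = 1 − 306.00/668.00 = 0.5419.
For a reversible cycle Q_C/Q_H = T_C/T_H, so Q_C = 667 × 306.00/668.00 = 306 MW.

Q̇_C ≈ 306 MW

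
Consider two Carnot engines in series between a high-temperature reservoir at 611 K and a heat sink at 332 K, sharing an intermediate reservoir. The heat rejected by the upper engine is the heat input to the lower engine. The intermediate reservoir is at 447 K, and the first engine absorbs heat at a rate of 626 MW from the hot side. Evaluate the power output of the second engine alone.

Heat entering the second stage: Q_m = Q_H·(T_m/T_H) = 626 × 447.00/611.00 = 458 MW.
Second-stage efficiency η₂ = 1 − T_C/T_m = 1 − 332.00/447.00 = 0.2573, so W₂ = η₂·Q_m = 118 MW.

Ẇ₂ ≈ 118 MW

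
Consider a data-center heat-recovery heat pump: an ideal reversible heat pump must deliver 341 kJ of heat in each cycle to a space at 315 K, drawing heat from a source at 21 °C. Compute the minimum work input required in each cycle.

W_in ≈ 22.6 kJ

T_C = 21 °C → 21 + 273.15 = 294.15 K.
For a reversible heat pump, COP_HP = T_H/(T_H − T_C) = 315.00/20.85 = 15.1079.
W = Q_H/COP_HP = 341/15.1079 = 22.6 kJ.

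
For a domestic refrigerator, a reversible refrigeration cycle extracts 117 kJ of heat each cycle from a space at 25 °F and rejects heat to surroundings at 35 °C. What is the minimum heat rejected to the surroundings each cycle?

Q_H ≈ 133.9 kJ

T_H = 35 °C → 35 + 273.15 = 308.15 K.
T_C = 25 °F → (25 − 32) × 5/9 = -3.89 °C = 269.26 K.
For a reversible cycle Q_H/Q_C = T_H/T_C, so Q_H = Q_C·T_H/T_C = 117 × 308.15/269.26 = 133.9 kJ.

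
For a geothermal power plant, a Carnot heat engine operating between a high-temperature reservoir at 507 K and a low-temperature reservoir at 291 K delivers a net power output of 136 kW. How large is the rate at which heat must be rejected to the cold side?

The Carnot efficiency is η = 1 − T_C/T_H = 1 − 291.00/507.00 = 0.4260.
Since Q_C/Q_H = T_C/T_H and Q_H = W/η, Q_C = W·T_C/(T_H − T_C) = 136 × 291.00/216.00 = 183 kW.

Q̇_C ≈ 183 kW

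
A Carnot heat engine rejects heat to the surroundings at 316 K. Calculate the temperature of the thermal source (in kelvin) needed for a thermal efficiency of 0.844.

T_H ≈ 2030 K

From η = 1 − T_C/T_H, solving for T_H gives T_H = T_C/(1 − η) = 316.00/(1 − 0.844) = 2030 K.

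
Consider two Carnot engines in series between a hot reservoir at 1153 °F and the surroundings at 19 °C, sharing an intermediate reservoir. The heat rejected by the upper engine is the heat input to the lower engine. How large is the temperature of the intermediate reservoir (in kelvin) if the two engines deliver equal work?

T_H = 1153 °F → (1153 − 32) × 5/9 = 622.78 °C = 895.93 K.
T_C = 19 °C → 19 + 273.15 = 292.15 K.
For reversible stages Q_m = Q_H·(T_m/T_H). Setting W₁ = Q_H(1 − T_m/T_H) equal to W₂ = Q_m(1 − T_C/T_m) = Q_H·(T_m − T_C)/T_H gives T_H − T_m = T_m − T_C, so T_m = (T_H + T_C)/2 = (895.93 + 292.15)/2 = 594.0 K.

T_m ≈ 594.0 K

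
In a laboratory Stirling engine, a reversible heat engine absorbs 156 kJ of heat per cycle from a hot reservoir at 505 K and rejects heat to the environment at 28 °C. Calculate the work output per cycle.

W ≈ 63.0 kJ

T_C = 28 °C → 28 + 273.15 = 301.15 K.
The Carnot efficiency is η = 1 − T_C/T_H = 1 − 301.15/505.00 = 0.4037.
W = η·Q_H = 0.4037 × 156 = 63.0 kJ.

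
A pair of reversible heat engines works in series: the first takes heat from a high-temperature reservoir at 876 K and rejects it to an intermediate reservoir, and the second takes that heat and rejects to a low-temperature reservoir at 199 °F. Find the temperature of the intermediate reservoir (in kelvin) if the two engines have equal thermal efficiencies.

T_C = 199 °F → (199 − 32) × 5/9 = 92.78 °C = 365.93 K.
Equal efficiencies require 1 − T_m/T_H = 1 − T_C/T_m, i.e. T_m/T_H = T_C/T_m, so T_m = √(T_H·T_C) = √(876.00 × 365.93) = 566.2 K.

T_m ≈ 566.2 K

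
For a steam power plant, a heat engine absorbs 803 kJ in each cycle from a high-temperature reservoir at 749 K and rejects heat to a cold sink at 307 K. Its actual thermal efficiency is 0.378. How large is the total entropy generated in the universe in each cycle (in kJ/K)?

ΔS_univ ≈ 0.555 kJ/K

W = η·Q_H = 0.378 × 803 = 303.5 kJ, so Q_C = Q_H − W = 499.5 kJ.
The hot reservoir loses entropy Q_H/T_H = 803/749.00 = 1.072 kJ/K; the cold reservoir gains Q_C/T_C = 499.5/307.00 = 1.627 kJ/K.
ΔS_univ = −Q_H/T_H + Q_C/T_C = 0.555 kJ/K (> 0, since η = 0.378 < η_Carnot = 0.590).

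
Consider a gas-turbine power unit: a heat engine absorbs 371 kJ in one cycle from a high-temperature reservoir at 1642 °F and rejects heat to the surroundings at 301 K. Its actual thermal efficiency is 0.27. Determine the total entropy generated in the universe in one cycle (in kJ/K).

ΔS_univ ≈ 0.582 kJ/K

T_H = 1642 °F → (1642 − 32) × 5/9 = 894.44 °C = 1167.59 K.
W = η·Q_H = 0.27 × 371 = 100.2 kJ, so Q_C = Q_H − W = 270.8 kJ.
Reservoir entropy changes: ΔS_H = −Q_H/T_H = −371/1167.59 = -0.3177 kJ/K and ΔS_C = +Q_C/T_C = 270.8/301.00 = 0.8998 kJ/K.
ΔS_univ = −Q_H/T_H + Q_C/T_C = 0.582 kJ/K (> 0, since η = 0.27 < η_Carnot = 0.742).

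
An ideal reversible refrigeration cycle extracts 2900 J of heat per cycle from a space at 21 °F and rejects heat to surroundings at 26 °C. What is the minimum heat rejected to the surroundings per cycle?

Q_H ≈ 3250 J

T_H = 26 °C → 26 + 273.15 = 299.15 K.
T_C = 21 °F → (21 − 32) × 5/9 = -6.11 °C = 267.04 K.
For a reversible cycle Q_H/Q_C = T_H/T_C, so Q_H = Q_C·T_H/T_C = 2900 × 299.15/267.04 = 3250 J.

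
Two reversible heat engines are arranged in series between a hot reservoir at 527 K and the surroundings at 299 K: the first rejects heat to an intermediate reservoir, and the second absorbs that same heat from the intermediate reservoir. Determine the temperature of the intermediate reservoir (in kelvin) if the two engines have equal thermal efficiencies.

Equal efficiencies require 1 − T_m/T_H = 1 − T_C/T_m, i.e. T_m/T_H = T_C/T_m, so T_m = √(T_H·T_C) = √(527.00 × 299.00) = 397 K.

T_m ≈ 397 K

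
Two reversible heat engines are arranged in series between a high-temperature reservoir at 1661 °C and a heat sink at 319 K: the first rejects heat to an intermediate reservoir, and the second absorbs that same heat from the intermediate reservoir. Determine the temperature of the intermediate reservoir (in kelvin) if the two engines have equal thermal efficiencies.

T_H = 1661 °C → 1661 + 273.15 = 1934.15 K.
Equal efficiencies require 1 − T_m/T_H = 1 − T_C/T_m, i.e. T_m/T_H = T_C/T_m, so T_m = √(T_H·T_C) = √(1934.15 × 319.00) = 785 K.

T_m ≈ 785 K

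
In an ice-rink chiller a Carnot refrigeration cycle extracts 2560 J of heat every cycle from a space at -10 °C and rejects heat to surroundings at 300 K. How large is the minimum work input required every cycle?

T_C = -10 °C → -10 + 273.15 = 263.15 K.
For a reversible refrigerator, COP_R = T_C/(T_H − T_C) = 263.15/36.85 = 7.1411.
W = Q_C/COP_R = 2560/7.1411 = 358 J.

W_in ≈ 358 J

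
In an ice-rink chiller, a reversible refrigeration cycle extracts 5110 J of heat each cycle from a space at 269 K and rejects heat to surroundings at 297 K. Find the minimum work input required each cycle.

Carnot COP: COP_R = T_C/(T_H − T_C) = 269.00/28.00 = 9.6071.
W = Q_C/COP_R = 5110/9.6071 = 531.9 J.

W_in ≈ 531.9 J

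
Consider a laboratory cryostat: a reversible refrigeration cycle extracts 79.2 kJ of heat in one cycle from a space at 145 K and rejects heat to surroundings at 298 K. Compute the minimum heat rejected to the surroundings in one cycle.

For a reversible cycle Q_H/Q_C = T_H/T_C, so Q_H = Q_C·T_H/T_C = 79.2 × 298.00/145.00 = 162.8 kJ.

Q_H ≈ 162.8 kJ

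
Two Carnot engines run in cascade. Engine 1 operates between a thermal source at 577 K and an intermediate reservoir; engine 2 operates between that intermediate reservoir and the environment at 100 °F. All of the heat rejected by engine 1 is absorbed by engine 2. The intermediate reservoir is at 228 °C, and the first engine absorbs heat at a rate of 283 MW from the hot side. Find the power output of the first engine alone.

T_C = 100 °F → (100 − 32) × 5/9 = 37.78 °C = 310.93 K.
T_m = 228 °C → 228 + 273.15 = 501.15 K.
First-stage efficiency η₁ = 1 − T_m/T_H = 1 − 501.15/577.00 = 0.1315.
W₁ = η₁·Q_H = 0.1315 × 283 = 37.2 MW.

Ẇ₁ ≈ 37.2 MW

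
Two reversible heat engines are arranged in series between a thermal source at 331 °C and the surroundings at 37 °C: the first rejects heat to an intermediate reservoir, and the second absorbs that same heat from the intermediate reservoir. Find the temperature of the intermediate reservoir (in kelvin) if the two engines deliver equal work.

T_m ≈ 457 K

T_H = 331 °C → 331 + 273.15 = 604.15 K.
T_C = 37 °C → 37 + 273.15 = 310.15 K.
For reversible stages Q_m = Q_H·(T_m/T_H). Setting W₁ = Q_H(1 − T_m/T_H) equal to W₂ = Q_m(1 − T_C/T_m) = Q_H·(T_m − T_C)/T_H gives T_H − T_m = T_m − T_C, so T_m = (T_H + T_C)/2 = (604.15 + 310.15)/2 = 457 K.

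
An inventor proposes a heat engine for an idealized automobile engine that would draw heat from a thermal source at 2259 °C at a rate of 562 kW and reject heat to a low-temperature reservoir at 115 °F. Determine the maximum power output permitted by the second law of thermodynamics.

T_H = 2259 °C → 2259 + 273.15 = 2532.15 K.
T_C = 115 °F → (115 − 32) × 5/9 = 46.11 °C = 319.26 K.
The upper bound on efficiency is η_max = 1 − T_C/T_H = 1 − 319.26/2532.15 = 0.8739.
W_max = η_max · Q_H = 0.8739 × 562 = 491 kW.

Ẇ_max ≈ 491 kW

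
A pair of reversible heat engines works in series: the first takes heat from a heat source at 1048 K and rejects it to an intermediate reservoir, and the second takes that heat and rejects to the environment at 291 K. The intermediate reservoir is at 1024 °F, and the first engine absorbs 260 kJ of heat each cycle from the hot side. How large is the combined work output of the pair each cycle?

Two reversible stages in series are equivalent to a single Carnot engine between T_H and T_C, so η_total = 1 − T_C/T_H = 1 − 291.00/1048.00 = 0.7223.
W_total = η_total · Q_H = 0.7223 × 260 = 188 kJ.

W_total ≈ 188 kJ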